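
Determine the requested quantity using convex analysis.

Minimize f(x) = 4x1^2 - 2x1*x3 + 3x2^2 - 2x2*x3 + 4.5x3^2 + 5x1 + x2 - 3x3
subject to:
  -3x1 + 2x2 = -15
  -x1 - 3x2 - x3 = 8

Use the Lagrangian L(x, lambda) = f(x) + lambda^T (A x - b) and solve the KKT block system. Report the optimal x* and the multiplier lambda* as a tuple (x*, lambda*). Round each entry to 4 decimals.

Form the Lagrangian:
  L(x, lambda) = (1/2) x^T Q x + c^T x + lambda^T (A x - b)
Stationarity (grad_x L = 0): Q x + c + A^T lambda = 0.
Primal feasibility: A x = b.

This gives the KKT block system:
  [ Q   A^T ] [ x     ]   [-c ]
  [ A    0  ] [ lambda ] = [ b ]

Solving the linear system:
  x*      = (2.6301, -3.5548, 0.0344)
  lambda* = (8.9376, -0.8409)
  f(x*)   = 75.1419

x* = (2.6301, -3.5548, 0.0344), lambda* = (8.9376, -0.8409)


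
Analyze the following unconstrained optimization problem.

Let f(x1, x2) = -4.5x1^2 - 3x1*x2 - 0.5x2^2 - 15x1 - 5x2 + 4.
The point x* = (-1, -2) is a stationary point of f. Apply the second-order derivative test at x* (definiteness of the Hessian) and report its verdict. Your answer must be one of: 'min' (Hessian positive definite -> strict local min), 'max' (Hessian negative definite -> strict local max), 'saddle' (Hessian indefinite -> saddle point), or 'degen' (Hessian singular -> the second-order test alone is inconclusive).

Compute the Hessian H = grad^2 f:
  H = [[-9, -3], [-3, -1]]
Verify stationarity: grad f(x*) = H x* + g = (0, 0).
Eigenvalues of H: -10, 0.
H has a zero eigenvalue (singular; negative semidefinite but not definite), so H is neither positive definite, negative definite, nor indefinite. The second-order test alone is inconclusive -> degen.
(Indeed, f is constant along the null direction of H through x*, so x* is not a strict local extremum.)

degen


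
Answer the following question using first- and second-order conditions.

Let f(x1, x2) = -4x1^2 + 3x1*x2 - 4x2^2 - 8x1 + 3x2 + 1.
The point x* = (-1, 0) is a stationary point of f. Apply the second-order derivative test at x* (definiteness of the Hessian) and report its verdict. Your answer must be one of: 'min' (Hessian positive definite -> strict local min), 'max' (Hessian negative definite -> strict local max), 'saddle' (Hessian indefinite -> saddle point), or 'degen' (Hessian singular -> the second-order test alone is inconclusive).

Compute the Hessian H = grad^2 f:
  H = [[-8, 3], [3, -8]]
Verify stationarity: grad f(x*) = H x* + g = (0, 0).
Eigenvalues of H: -11, -5.
Both eigenvalues < 0, so H is negative definite -> x* is a strict local max.

max


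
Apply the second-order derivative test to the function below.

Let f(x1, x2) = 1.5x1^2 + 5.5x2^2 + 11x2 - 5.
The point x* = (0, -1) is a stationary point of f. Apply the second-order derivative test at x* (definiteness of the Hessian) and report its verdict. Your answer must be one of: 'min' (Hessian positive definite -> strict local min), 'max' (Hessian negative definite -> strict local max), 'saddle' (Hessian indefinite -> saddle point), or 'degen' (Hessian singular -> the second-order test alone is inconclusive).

Compute the Hessian H = grad^2 f:
  H = [[3, 0], [0, 11]]
Verify stationarity: grad f(x*) = H x* + g = (0, 0).
Eigenvalues of H: 3, 11.
Both eigenvalues > 0, so H is positive definite -> x* is a strict local min.

min


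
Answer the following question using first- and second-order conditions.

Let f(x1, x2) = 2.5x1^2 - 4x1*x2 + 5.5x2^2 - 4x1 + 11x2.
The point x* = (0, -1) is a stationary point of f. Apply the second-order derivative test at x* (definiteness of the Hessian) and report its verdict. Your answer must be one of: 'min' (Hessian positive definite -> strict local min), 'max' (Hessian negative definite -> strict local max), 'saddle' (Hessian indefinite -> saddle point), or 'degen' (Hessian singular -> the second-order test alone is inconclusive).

Compute the Hessian H = grad^2 f:
  H = [[5, -4], [-4, 11]]
Verify stationarity: grad f(x*) = H x* + g = (0, 0).
Eigenvalues of H: 3, 13.
Both eigenvalues > 0, so H is positive definite -> x* is a strict local min.

min


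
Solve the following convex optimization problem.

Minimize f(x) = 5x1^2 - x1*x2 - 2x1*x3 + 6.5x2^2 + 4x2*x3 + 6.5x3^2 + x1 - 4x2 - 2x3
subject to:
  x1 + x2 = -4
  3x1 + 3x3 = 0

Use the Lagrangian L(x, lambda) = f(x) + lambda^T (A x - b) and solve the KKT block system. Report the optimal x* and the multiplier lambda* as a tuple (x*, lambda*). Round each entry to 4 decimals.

Form the Lagrangian:
  L(x, lambda) = (1/2) x^T Q x + c^T x + lambda^T (A x - b)
Stationarity (grad_x L = 0): Q x + c + A^T lambda = 0.
Primal feasibility: A x = b.

This gives the KKT block system:
  [ Q   A^T ] [ x     ]   [-c ]
  [ A    0  ] [ lambda ] = [ b ]

Solving the linear system:
  x*      = (-1.58, -2.42, 1.58)
  lambda* = (27.56, -4.0067)
  f(x*)   = 57.59

x* = (-1.58, -2.42, 1.58), lambda* = (27.56, -4.0067)


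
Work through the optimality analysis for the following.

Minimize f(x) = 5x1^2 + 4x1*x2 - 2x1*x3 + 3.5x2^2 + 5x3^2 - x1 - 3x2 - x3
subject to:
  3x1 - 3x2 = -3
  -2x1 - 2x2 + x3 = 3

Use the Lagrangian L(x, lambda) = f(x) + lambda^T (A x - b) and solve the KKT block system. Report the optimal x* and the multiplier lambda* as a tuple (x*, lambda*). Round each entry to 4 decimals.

Form the Lagrangian:
  L(x, lambda) = (1/2) x^T Q x + c^T x + lambda^T (A x - b)
Stationarity (grad_x L = 0): Q x + c + A^T lambda = 0.
Primal feasibility: A x = b.

This gives the KKT block system:
  [ Q   A^T ] [ x     ]   [-c ]
  [ A    0  ] [ lambda ] = [ b ]

Solving the linear system:
  x*      = (-1.142, -0.142, 0.432)
  lambda* = (0.8817, -5.6036)
  f(x*)   = 10.2959

x* = (-1.142, -0.142, 0.432), lambda* = (0.8817, -5.6036)


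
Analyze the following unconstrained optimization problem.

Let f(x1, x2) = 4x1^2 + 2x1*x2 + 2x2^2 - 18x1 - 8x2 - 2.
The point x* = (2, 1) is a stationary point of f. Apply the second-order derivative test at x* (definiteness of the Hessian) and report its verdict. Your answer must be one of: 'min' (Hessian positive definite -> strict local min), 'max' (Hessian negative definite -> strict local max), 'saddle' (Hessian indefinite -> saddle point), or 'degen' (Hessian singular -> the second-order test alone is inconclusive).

Compute the Hessian H = grad^2 f:
  H = [[8, 2], [2, 4]]
Verify stationarity: grad f(x*) = H x* + g = (0, 0).
Eigenvalues of H: 3.1716, 8.8284.
Both eigenvalues > 0, so H is positive definite -> x* is a strict local min.

min


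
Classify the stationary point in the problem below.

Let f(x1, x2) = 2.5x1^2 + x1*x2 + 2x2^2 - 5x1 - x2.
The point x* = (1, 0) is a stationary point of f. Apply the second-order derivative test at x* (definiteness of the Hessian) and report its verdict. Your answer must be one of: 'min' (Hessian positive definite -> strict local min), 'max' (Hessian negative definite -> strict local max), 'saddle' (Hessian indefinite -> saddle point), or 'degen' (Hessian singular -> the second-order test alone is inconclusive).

Compute the Hessian H = grad^2 f:
  H = [[5, 1], [1, 4]]
Verify stationarity: grad f(x*) = H x* + g = (0, 0).
Eigenvalues of H: 3.382, 5.618.
Both eigenvalues > 0, so H is positive definite -> x* is a strict local min.

min


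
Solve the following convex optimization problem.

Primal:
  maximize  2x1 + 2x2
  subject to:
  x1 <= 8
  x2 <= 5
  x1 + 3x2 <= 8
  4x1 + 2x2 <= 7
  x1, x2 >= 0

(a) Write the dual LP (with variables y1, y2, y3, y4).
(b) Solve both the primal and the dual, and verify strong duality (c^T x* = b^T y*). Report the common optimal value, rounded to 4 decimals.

The standard primal-dual pair for 'max c^T x s.t. A x <= b, x >= 0' is:
  Dual:  min b^T y  s.t.  A^T y >= c,  y >= 0.

So the dual LP is:
  minimize  8y1 + 5y2 + 8y3 + 7y4
  subject to:
    y1 + y3 + 4y4 >= 2
    y2 + 3y3 + 2y4 >= 2
    y1, y2, y3, y4 >= 0

Solving the primal: x* = (0.5, 2.5).
  primal value c^T x* = 6.
Solving the dual: y* = (0, 0, 0.4, 0.4).
  dual value b^T y* = 6.
Strong duality: c^T x* = b^T y*. Confirmed.

6


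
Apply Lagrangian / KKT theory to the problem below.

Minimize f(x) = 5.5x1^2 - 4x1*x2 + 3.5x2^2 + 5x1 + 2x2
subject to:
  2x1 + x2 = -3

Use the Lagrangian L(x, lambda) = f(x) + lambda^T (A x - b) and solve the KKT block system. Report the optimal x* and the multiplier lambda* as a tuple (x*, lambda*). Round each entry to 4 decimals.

Form the Lagrangian:
  L(x, lambda) = (1/2) x^T Q x + c^T x + lambda^T (A x - b)
Stationarity (grad_x L = 0): Q x + c + A^T lambda = 0.
Primal feasibility: A x = b.

This gives the KKT block system:
  [ Q   A^T ] [ x     ]   [-c ]
  [ A    0  ] [ lambda ] = [ b ]

Solving the linear system:
  x*      = (-1, -1)
  lambda* = (1)
  f(x*)   = -2

x* = (-1, -1), lambda* = (1)


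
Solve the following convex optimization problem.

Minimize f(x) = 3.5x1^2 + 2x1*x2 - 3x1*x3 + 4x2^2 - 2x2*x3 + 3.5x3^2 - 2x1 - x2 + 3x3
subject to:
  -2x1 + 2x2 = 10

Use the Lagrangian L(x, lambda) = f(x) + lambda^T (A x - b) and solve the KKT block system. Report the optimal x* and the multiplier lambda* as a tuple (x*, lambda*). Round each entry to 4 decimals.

Form the Lagrangian:
  L(x, lambda) = (1/2) x^T Q x + c^T x + lambda^T (A x - b)
Stationarity (grad_x L = 0): Q x + c + A^T lambda = 0.
Primal feasibility: A x = b.

This gives the KKT block system:
  [ Q   A^T ] [ x     ]   [-c ]
  [ A    0  ] [ lambda ] = [ b ]

Solving the linear system:
  x*      = (-2.7222, 2.2778, -0.9444)
  lambda* = (-6.8333)
  f(x*)   = 34.3333

x* = (-2.7222, 2.2778, -0.9444), lambda* = (-6.8333)


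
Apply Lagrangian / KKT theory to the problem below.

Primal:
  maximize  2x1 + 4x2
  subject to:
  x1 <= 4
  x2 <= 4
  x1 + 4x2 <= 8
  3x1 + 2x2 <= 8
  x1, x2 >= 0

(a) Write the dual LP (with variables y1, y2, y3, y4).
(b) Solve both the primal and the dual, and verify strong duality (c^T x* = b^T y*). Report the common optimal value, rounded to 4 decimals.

The standard primal-dual pair for 'max c^T x s.t. A x <= b, x >= 0' is:
  Dual:  min b^T y  s.t.  A^T y >= c,  y >= 0.

So the dual LP is:
  minimize  4y1 + 4y2 + 8y3 + 8y4
  subject to:
    y1 + y3 + 3y4 >= 2
    y2 + 4y3 + 2y4 >= 4
    y1, y2, y3, y4 >= 0

Solving the primal: x* = (1.6, 1.6).
  primal value c^T x* = 9.6.
Solving the dual: y* = (0, 0, 0.8, 0.4).
  dual value b^T y* = 9.6.
Strong duality: c^T x* = b^T y*. Confirmed.

9.6


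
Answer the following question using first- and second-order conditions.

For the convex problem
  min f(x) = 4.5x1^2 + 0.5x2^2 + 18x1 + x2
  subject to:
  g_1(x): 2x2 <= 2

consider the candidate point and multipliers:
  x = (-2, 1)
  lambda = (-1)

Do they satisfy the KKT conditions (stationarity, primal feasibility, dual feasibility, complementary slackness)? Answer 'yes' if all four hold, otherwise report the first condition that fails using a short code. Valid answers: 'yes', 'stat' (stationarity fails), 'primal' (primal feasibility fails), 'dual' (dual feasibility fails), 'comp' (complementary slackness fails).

Gradient of f: grad f(x) = Q x + c = (0, 2)
Constraint values g_i(x) = a_i^T x - b_i:
  g_1((-2, 1)) = 0
Stationarity residual: grad f(x) + sum_i lambda_i a_i = (0, 0)
  -> stationarity OK
Primal feasibility (all g_i <= 0): OK
Dual feasibility (all lambda_i >= 0): FAILS
Complementary slackness (lambda_i * g_i(x) = 0 for all i): OK

Verdict: the first failing condition is dual_feasibility -> dual.

dual


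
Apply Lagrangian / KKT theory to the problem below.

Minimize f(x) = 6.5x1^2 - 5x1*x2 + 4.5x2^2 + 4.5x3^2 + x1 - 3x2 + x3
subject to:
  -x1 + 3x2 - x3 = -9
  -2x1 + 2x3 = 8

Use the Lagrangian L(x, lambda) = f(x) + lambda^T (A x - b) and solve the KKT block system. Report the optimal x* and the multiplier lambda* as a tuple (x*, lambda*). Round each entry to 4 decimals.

Form the Lagrangian:
  L(x, lambda) = (1/2) x^T Q x + c^T x + lambda^T (A x - b)
Stationarity (grad_x L = 0): Q x + c + A^T lambda = 0.
Primal feasibility: A x = b.

This gives the KKT block system:
  [ Q   A^T ] [ x     ]   [-c ]
  [ A    0  ] [ lambda ] = [ b ]

Solving the linear system:
  x*      = (-1.7759, -2.8506, 2.2241)
  lambda* = (6.592, -7.2126)
  f(x*)   = 63.0144

x* = (-1.7759, -2.8506, 2.2241), lambda* = (6.592, -7.2126)


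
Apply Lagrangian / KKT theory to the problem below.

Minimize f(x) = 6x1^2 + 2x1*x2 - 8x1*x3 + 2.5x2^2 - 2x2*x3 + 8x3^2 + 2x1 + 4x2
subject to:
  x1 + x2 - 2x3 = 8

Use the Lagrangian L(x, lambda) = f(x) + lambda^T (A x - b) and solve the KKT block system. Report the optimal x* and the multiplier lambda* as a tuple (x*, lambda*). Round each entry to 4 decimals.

Form the Lagrangian:
  L(x, lambda) = (1/2) x^T Q x + c^T x + lambda^T (A x - b)
Stationarity (grad_x L = 0): Q x + c + A^T lambda = 0.
Primal feasibility: A x = b.

This gives the KKT block system:
  [ Q   A^T ] [ x     ]   [-c ]
  [ A    0  ] [ lambda ] = [ b ]

Solving the linear system:
  x*      = (-0.6182, 2.9455, -2.8364)
  lambda* = (-23.1636)
  f(x*)   = 97.9273

x* = (-0.6182, 2.9455, -2.8364), lambda* = (-23.1636)


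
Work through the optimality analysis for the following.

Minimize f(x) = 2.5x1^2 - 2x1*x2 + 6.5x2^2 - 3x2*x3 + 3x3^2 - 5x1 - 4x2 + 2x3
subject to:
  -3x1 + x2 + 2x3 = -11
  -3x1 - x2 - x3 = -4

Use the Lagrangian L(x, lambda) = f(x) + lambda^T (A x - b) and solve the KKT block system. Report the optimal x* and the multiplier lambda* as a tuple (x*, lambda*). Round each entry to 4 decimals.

Form the Lagrangian:
  L(x, lambda) = (1/2) x^T Q x + c^T x + lambda^T (A x - b)
Stationarity (grad_x L = 0): Q x + c + A^T lambda = 0.
Primal feasibility: A x = b.

This gives the KKT block system:
  [ Q   A^T ] [ x     ]   [-c ]
  [ A    0  ] [ lambda ] = [ b ]

Solving the linear system:
  x*      = (2.145, -0.3054, -2.1297)
  lambda* = (3.9914, -1.8794)
  f(x*)   = 11.3124

x* = (2.145, -0.3054, -2.1297), lambda* = (3.9914, -1.8794)


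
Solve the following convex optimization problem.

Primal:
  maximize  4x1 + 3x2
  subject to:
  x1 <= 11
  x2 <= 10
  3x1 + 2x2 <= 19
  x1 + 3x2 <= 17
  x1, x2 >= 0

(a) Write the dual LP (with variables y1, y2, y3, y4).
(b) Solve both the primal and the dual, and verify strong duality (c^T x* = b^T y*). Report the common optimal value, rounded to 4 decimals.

The standard primal-dual pair for 'max c^T x s.t. A x <= b, x >= 0' is:
  Dual:  min b^T y  s.t.  A^T y >= c,  y >= 0.

So the dual LP is:
  minimize  11y1 + 10y2 + 19y3 + 17y4
  subject to:
    y1 + 3y3 + y4 >= 4
    y2 + 2y3 + 3y4 >= 3
    y1, y2, y3, y4 >= 0

Solving the primal: x* = (3.2857, 4.5714).
  primal value c^T x* = 26.8571.
Solving the dual: y* = (0, 0, 1.2857, 0.1429).
  dual value b^T y* = 26.8571.
Strong duality: c^T x* = b^T y*. Confirmed.

26.8571


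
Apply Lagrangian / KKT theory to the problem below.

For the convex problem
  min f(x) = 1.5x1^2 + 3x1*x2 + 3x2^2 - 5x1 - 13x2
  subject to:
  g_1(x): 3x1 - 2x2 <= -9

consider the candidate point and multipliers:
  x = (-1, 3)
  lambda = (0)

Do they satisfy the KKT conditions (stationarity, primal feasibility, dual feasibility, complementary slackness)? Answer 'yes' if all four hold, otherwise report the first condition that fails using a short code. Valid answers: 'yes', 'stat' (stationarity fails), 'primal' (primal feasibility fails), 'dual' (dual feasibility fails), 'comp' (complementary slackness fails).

Gradient of f: grad f(x) = Q x + c = (1, 2)
Constraint values g_i(x) = a_i^T x - b_i:
  g_1((-1, 3)) = 0
Stationarity residual: grad f(x) + sum_i lambda_i a_i = (1, 2)
  -> stationarity FAILS
Primal feasibility (all g_i <= 0): OK
Dual feasibility (all lambda_i >= 0): OK
Complementary slackness (lambda_i * g_i(x) = 0 for all i): OK

Verdict: the first failing condition is stationarity -> stat.

stat


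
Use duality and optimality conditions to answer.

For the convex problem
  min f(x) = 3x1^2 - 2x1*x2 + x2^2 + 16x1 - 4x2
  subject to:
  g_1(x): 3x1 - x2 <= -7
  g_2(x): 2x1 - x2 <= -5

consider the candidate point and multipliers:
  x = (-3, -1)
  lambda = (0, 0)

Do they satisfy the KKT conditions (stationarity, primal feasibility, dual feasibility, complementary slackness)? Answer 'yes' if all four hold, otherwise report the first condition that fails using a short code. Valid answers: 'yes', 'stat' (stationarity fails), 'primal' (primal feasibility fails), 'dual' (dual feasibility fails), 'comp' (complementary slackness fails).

Gradient of f: grad f(x) = Q x + c = (0, 0)
Constraint values g_i(x) = a_i^T x - b_i:
  g_1((-3, -1)) = -1
  g_2((-3, -1)) = 0
Stationarity residual: grad f(x) + sum_i lambda_i a_i = (0, 0)
  -> stationarity OK
Primal feasibility (all g_i <= 0): OK
Dual feasibility (all lambda_i >= 0): OK
Complementary slackness (lambda_i * g_i(x) = 0 for all i): OK

Verdict: yes, KKT holds.

yes


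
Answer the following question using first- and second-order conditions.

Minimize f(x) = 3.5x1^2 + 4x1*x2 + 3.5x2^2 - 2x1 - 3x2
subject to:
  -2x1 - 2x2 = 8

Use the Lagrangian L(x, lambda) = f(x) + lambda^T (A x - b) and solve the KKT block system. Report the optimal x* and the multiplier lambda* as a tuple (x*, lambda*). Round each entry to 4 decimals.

Form the Lagrangian:
  L(x, lambda) = (1/2) x^T Q x + c^T x + lambda^T (A x - b)
Stationarity (grad_x L = 0): Q x + c + A^T lambda = 0.
Primal feasibility: A x = b.

This gives the KKT block system:
  [ Q   A^T ] [ x     ]   [-c ]
  [ A    0  ] [ lambda ] = [ b ]

Solving the linear system:
  x*      = (-2.1667, -1.8333)
  lambda* = (-12.25)
  f(x*)   = 53.9167

x* = (-2.1667, -1.8333), lambda* = (-12.25)


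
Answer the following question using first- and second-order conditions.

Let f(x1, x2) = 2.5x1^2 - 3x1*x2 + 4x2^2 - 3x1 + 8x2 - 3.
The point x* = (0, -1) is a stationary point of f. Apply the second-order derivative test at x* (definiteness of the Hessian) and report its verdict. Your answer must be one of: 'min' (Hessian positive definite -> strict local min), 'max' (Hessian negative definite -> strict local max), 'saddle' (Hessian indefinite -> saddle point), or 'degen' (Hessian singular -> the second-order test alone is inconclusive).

Compute the Hessian H = grad^2 f:
  H = [[5, -3], [-3, 8]]
Verify stationarity: grad f(x*) = H x* + g = (0, 0).
Eigenvalues of H: 3.1459, 9.8541.
Both eigenvalues > 0, so H is positive definite -> x* is a strict local min.

min


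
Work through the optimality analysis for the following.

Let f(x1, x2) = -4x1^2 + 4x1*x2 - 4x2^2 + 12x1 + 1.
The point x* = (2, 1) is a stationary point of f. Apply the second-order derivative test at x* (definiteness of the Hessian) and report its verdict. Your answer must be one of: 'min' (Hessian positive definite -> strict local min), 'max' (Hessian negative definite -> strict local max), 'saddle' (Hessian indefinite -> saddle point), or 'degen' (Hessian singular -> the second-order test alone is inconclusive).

Compute the Hessian H = grad^2 f:
  H = [[-8, 4], [4, -8]]
Verify stationarity: grad f(x*) = H x* + g = (0, 0).
Eigenvalues of H: -12, -4.
Both eigenvalues < 0, so H is negative definite -> x* is a strict local max.

max


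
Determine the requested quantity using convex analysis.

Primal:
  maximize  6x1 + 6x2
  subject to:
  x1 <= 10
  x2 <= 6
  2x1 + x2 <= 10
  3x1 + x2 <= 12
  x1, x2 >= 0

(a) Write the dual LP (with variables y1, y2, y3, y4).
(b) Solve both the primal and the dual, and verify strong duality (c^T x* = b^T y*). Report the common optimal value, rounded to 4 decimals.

The standard primal-dual pair for 'max c^T x s.t. A x <= b, x >= 0' is:
  Dual:  min b^T y  s.t.  A^T y >= c,  y >= 0.

So the dual LP is:
  minimize  10y1 + 6y2 + 10y3 + 12y4
  subject to:
    y1 + 2y3 + 3y4 >= 6
    y2 + y3 + y4 >= 6
    y1, y2, y3, y4 >= 0

Solving the primal: x* = (2, 6).
  primal value c^T x* = 48.
Solving the dual: y* = (0, 4, 0, 2).
  dual value b^T y* = 48.
Strong duality: c^T x* = b^T y*. Confirmed.

48


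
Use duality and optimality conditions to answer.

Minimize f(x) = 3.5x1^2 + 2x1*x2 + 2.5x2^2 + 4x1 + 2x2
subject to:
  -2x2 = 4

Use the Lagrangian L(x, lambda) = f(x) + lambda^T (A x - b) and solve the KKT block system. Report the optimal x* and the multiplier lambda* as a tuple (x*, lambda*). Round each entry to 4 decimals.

Form the Lagrangian:
  L(x, lambda) = (1/2) x^T Q x + c^T x + lambda^T (A x - b)
Stationarity (grad_x L = 0): Q x + c + A^T lambda = 0.
Primal feasibility: A x = b.

This gives the KKT block system:
  [ Q   A^T ] [ x     ]   [-c ]
  [ A    0  ] [ lambda ] = [ b ]

Solving the linear system:
  x*      = (0, -2)
  lambda* = (-4)
  f(x*)   = 6

x* = (0, -2), lambda* = (-4)


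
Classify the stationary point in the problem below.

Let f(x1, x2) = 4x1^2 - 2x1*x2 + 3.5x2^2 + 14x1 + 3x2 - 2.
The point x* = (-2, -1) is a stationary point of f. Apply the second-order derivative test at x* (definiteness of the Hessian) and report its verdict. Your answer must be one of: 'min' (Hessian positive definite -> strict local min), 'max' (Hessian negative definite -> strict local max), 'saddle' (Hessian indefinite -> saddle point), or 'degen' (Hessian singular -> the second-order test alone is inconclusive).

Compute the Hessian H = grad^2 f:
  H = [[8, -2], [-2, 7]]
Verify stationarity: grad f(x*) = H x* + g = (0, 0).
Eigenvalues of H: 5.4384, 9.5616.
Both eigenvalues > 0, so H is positive definite -> x* is a strict local min.

min


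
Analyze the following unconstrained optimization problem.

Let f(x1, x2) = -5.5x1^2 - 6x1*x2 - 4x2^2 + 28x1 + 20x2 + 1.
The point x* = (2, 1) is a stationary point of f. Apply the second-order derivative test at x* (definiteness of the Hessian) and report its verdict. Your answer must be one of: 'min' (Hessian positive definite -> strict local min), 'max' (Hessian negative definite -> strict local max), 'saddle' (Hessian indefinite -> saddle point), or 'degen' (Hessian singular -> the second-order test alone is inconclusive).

Compute the Hessian H = grad^2 f:
  H = [[-11, -6], [-6, -8]]
Verify stationarity: grad f(x*) = H x* + g = (0, 0).
Eigenvalues of H: -15.6847, -3.3153.
Both eigenvalues < 0, so H is negative definite -> x* is a strict local max.

max


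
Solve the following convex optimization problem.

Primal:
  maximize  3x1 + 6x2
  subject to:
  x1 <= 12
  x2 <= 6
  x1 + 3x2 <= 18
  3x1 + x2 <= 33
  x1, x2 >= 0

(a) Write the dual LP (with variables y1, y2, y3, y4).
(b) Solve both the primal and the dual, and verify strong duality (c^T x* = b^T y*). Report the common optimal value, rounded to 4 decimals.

The standard primal-dual pair for 'max c^T x s.t. A x <= b, x >= 0' is:
  Dual:  min b^T y  s.t.  A^T y >= c,  y >= 0.

So the dual LP is:
  minimize  12y1 + 6y2 + 18y3 + 33y4
  subject to:
    y1 + y3 + 3y4 >= 3
    y2 + 3y3 + y4 >= 6
    y1, y2, y3, y4 >= 0

Solving the primal: x* = (10.125, 2.625).
  primal value c^T x* = 46.125.
Solving the dual: y* = (0, 0, 1.875, 0.375).
  dual value b^T y* = 46.125.
Strong duality: c^T x* = b^T y*. Confirmed.

46.125


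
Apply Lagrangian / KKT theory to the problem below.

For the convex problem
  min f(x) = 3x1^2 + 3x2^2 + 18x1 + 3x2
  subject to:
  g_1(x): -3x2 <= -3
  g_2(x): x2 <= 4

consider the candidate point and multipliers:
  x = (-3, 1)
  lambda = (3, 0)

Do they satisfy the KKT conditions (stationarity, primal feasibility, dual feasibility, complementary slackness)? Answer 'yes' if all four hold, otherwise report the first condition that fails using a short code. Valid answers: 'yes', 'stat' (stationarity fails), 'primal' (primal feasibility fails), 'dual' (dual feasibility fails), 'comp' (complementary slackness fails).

Gradient of f: grad f(x) = Q x + c = (0, 9)
Constraint values g_i(x) = a_i^T x - b_i:
  g_1((-3, 1)) = 0
  g_2((-3, 1)) = -3
Stationarity residual: grad f(x) + sum_i lambda_i a_i = (0, 0)
  -> stationarity OK
Primal feasibility (all g_i <= 0): OK
Dual feasibility (all lambda_i >= 0): OK
Complementary slackness (lambda_i * g_i(x) = 0 for all i): OK

Verdict: yes, KKT holds.

yes


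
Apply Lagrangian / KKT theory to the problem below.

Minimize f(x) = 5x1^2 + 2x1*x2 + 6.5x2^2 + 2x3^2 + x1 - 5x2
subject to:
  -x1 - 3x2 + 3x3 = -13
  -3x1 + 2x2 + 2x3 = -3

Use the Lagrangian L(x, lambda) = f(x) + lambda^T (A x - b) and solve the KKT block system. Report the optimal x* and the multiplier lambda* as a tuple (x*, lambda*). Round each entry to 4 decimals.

Form the Lagrangian:
  L(x, lambda) = (1/2) x^T Q x + c^T x + lambda^T (A x - b)
Stationarity (grad_x L = 0): Q x + c + A^T lambda = 0.
Primal feasibility: A x = b.

This gives the KKT block system:
  [ Q   A^T ] [ x     ]   [-c ]
  [ A    0  ] [ lambda ] = [ b ]

Solving the linear system:
  x*      = (-0.048, 1.3887, -2.9606)
  lambda* = (4.1332, -0.2786)
  f(x*)   = 22.9525

x* = (-0.048, 1.3887, -2.9606), lambda* = (4.1332, -0.2786)


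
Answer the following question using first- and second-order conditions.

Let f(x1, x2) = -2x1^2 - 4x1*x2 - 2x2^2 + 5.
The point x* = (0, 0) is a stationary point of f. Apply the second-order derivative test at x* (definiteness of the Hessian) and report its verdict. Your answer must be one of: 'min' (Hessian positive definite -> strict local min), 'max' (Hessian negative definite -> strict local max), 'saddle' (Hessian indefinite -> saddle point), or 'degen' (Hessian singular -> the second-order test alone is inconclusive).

Compute the Hessian H = grad^2 f:
  H = [[-4, -4], [-4, -4]]
Verify stationarity: grad f(x*) = H x* + g = (0, 0).
Eigenvalues of H: -8, 0.
H has a zero eigenvalue (singular; negative semidefinite but not definite), so H is neither positive definite, negative definite, nor indefinite. The second-order test alone is inconclusive -> degen.
(Indeed, f is constant along the null direction of H through x*, so x* is not a strict local extremum.)

degen


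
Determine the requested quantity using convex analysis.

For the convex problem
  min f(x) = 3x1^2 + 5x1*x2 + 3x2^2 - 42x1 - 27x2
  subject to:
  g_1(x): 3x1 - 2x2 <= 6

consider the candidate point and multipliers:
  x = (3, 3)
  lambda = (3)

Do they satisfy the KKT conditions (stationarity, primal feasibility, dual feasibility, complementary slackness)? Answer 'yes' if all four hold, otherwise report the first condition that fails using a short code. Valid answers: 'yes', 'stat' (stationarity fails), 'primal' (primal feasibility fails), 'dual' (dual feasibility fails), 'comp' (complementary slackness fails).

Gradient of f: grad f(x) = Q x + c = (-9, 6)
Constraint values g_i(x) = a_i^T x - b_i:
  g_1((3, 3)) = -3
Stationarity residual: grad f(x) + sum_i lambda_i a_i = (0, 0)
  -> stationarity OK
Primal feasibility (all g_i <= 0): OK
Dual feasibility (all lambda_i >= 0): OK
Complementary slackness (lambda_i * g_i(x) = 0 for all i): FAILS

Verdict: the first failing condition is complementary_slackness -> comp.

comp


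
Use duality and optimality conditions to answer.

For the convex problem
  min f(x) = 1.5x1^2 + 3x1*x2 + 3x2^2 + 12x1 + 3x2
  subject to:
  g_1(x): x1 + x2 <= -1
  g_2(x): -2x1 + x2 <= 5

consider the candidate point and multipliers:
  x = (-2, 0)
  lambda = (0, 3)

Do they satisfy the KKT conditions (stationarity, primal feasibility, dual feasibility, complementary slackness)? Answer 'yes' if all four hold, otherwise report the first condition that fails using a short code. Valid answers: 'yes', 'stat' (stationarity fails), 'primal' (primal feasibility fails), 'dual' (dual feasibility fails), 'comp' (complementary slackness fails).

Gradient of f: grad f(x) = Q x + c = (6, -3)
Constraint values g_i(x) = a_i^T x - b_i:
  g_1((-2, 0)) = -1
  g_2((-2, 0)) = -1
Stationarity residual: grad f(x) + sum_i lambda_i a_i = (0, 0)
  -> stationarity OK
Primal feasibility (all g_i <= 0): OK
Dual feasibility (all lambda_i >= 0): OK
Complementary slackness (lambda_i * g_i(x) = 0 for all i): FAILS

Verdict: the first failing condition is complementary_slackness -> comp.

comp


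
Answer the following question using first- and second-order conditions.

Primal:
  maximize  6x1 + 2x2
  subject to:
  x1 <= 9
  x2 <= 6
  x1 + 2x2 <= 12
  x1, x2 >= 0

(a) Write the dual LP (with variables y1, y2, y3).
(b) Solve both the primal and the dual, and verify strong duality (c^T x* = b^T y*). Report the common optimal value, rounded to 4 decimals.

The standard primal-dual pair for 'max c^T x s.t. A x <= b, x >= 0' is:
  Dual:  min b^T y  s.t.  A^T y >= c,  y >= 0.

So the dual LP is:
  minimize  9y1 + 6y2 + 12y3
  subject to:
    y1 + y3 >= 6
    y2 + 2y3 >= 2
    y1, y2, y3 >= 0

Solving the primal: x* = (9, 1.5).
  primal value c^T x* = 57.
Solving the dual: y* = (5, 0, 1).
  dual value b^T y* = 57.
Strong duality: c^T x* = b^T y*. Confirmed.

57


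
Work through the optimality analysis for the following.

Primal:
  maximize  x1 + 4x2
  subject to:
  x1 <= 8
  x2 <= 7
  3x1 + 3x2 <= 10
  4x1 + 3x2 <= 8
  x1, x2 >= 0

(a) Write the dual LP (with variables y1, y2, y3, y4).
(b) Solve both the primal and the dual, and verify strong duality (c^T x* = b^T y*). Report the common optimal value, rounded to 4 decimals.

The standard primal-dual pair for 'max c^T x s.t. A x <= b, x >= 0' is:
  Dual:  min b^T y  s.t.  A^T y >= c,  y >= 0.

So the dual LP is:
  minimize  8y1 + 7y2 + 10y3 + 8y4
  subject to:
    y1 + 3y3 + 4y4 >= 1
    y2 + 3y3 + 3y4 >= 4
    y1, y2, y3, y4 >= 0

Solving the primal: x* = (0, 2.6667).
  primal value c^T x* = 10.6667.
Solving the dual: y* = (0, 0, 0, 1.3333).
  dual value b^T y* = 10.6667.
Strong duality: c^T x* = b^T y*. Confirmed.

10.6667


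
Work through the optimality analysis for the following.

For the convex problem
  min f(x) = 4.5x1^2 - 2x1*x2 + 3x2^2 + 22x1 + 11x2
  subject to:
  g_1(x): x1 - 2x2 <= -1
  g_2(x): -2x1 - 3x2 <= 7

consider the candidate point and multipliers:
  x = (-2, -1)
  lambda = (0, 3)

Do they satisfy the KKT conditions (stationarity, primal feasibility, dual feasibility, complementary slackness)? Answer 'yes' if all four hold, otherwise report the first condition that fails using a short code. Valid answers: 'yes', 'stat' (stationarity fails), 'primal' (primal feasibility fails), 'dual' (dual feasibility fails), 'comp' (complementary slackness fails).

Gradient of f: grad f(x) = Q x + c = (6, 9)
Constraint values g_i(x) = a_i^T x - b_i:
  g_1((-2, -1)) = 1
  g_2((-2, -1)) = 0
Stationarity residual: grad f(x) + sum_i lambda_i a_i = (0, 0)
  -> stationarity OK
Primal feasibility (all g_i <= 0): FAILS
Dual feasibility (all lambda_i >= 0): OK
Complementary slackness (lambda_i * g_i(x) = 0 for all i): OK

Verdict: the first failing condition is primal_feasibility -> primal.

primal


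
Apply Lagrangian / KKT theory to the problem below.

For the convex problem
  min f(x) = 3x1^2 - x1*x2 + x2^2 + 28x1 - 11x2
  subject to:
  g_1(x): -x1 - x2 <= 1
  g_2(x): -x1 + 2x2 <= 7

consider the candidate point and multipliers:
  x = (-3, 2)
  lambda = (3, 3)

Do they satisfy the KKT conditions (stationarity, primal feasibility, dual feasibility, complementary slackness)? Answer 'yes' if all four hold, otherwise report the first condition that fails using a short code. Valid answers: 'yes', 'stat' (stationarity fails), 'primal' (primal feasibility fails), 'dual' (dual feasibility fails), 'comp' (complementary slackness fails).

Gradient of f: grad f(x) = Q x + c = (8, -4)
Constraint values g_i(x) = a_i^T x - b_i:
  g_1((-3, 2)) = 0
  g_2((-3, 2)) = 0
Stationarity residual: grad f(x) + sum_i lambda_i a_i = (2, -1)
  -> stationarity FAILS
Primal feasibility (all g_i <= 0): OK
Dual feasibility (all lambda_i >= 0): OK
Complementary slackness (lambda_i * g_i(x) = 0 for all i): OK

Verdict: the first failing condition is stationarity -> stat.

stat


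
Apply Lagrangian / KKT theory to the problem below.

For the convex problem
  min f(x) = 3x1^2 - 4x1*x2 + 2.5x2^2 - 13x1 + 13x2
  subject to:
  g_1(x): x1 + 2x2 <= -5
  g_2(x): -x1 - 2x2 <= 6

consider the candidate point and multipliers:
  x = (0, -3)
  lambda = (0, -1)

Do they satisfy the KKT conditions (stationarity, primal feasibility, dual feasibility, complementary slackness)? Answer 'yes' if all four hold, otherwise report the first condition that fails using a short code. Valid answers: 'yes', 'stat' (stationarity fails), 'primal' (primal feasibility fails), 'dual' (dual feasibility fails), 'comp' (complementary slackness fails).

Gradient of f: grad f(x) = Q x + c = (-1, -2)
Constraint values g_i(x) = a_i^T x - b_i:
  g_1((0, -3)) = -1
  g_2((0, -3)) = 0
Stationarity residual: grad f(x) + sum_i lambda_i a_i = (0, 0)
  -> stationarity OK
Primal feasibility (all g_i <= 0): OK
Dual feasibility (all lambda_i >= 0): FAILS
Complementary slackness (lambda_i * g_i(x) = 0 for all i): OK

Verdict: the first failing condition is dual_feasibility -> dual.

dual


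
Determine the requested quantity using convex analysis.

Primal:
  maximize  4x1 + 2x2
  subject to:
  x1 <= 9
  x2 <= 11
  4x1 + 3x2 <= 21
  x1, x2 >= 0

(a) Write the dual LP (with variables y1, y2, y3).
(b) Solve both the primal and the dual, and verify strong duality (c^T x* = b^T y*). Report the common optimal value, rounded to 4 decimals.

The standard primal-dual pair for 'max c^T x s.t. A x <= b, x >= 0' is:
  Dual:  min b^T y  s.t.  A^T y >= c,  y >= 0.

So the dual LP is:
  minimize  9y1 + 11y2 + 21y3
  subject to:
    y1 + 4y3 >= 4
    y2 + 3y3 >= 2
    y1, y2, y3 >= 0

Solving the primal: x* = (5.25, 0).
  primal value c^T x* = 21.
Solving the dual: y* = (0, 0, 1).
  dual value b^T y* = 21.
Strong duality: c^T x* = b^T y*. Confirmed.

21


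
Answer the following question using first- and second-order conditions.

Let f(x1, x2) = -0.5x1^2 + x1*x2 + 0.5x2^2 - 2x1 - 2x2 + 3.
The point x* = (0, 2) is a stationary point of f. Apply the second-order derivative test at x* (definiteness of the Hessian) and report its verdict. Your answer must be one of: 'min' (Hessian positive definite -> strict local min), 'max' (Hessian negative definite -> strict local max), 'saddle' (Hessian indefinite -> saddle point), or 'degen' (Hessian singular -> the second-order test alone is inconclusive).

Compute the Hessian H = grad^2 f:
  H = [[-1, 1], [1, 1]]
Verify stationarity: grad f(x*) = H x* + g = (0, 0).
Eigenvalues of H: -1.4142, 1.4142.
Eigenvalues have mixed signs, so H is indefinite -> x* is a saddle point.

saddle


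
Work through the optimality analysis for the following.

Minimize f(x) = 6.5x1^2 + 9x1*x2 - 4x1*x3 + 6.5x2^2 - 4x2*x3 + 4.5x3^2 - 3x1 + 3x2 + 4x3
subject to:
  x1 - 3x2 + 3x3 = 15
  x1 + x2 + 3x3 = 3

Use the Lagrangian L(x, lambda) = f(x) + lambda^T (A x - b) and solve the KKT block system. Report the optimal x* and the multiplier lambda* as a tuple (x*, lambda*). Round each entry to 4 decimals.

Form the Lagrangian:
  L(x, lambda) = (1/2) x^T Q x + c^T x + lambda^T (A x - b)
Stationarity (grad_x L = 0): Q x + c + A^T lambda = 0.
Primal feasibility: A x = b.

This gives the KKT block system:
  [ Q   A^T ] [ x     ]   [-c ]
  [ A    0  ] [ lambda ] = [ b ]

Solving the linear system:
  x*      = (2.96, -3, 1.0133)
  lambda* = (-4.46, 0.0333)
  f(x*)   = 26.4867

x* = (2.96, -3, 1.0133), lambda* = (-4.46, 0.0333)


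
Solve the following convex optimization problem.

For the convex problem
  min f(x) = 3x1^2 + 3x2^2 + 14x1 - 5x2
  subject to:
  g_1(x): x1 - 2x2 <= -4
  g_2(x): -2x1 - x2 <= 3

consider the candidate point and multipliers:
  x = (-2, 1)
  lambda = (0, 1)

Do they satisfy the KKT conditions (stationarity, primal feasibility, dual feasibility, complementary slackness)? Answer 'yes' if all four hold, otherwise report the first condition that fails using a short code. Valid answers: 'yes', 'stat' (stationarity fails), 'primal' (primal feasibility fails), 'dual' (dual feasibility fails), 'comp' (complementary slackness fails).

Gradient of f: grad f(x) = Q x + c = (2, 1)
Constraint values g_i(x) = a_i^T x - b_i:
  g_1((-2, 1)) = 0
  g_2((-2, 1)) = 0
Stationarity residual: grad f(x) + sum_i lambda_i a_i = (0, 0)
  -> stationarity OK
Primal feasibility (all g_i <= 0): OK
Dual feasibility (all lambda_i >= 0): OK
Complementary slackness (lambda_i * g_i(x) = 0 for all i): OK

Verdict: yes, KKT holds.

yes


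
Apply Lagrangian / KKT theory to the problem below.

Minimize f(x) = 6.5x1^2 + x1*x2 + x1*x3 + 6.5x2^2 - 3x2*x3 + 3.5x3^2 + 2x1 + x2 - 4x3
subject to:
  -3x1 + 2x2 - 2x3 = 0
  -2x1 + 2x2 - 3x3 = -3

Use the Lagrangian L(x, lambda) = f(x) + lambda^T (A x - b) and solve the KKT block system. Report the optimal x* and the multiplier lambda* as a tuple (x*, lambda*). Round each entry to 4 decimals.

Form the Lagrangian:
  L(x, lambda) = (1/2) x^T Q x + c^T x + lambda^T (A x - b)
Stationarity (grad_x L = 0): Q x + c + A^T lambda = 0.
Primal feasibility: A x = b.

This gives the KKT block system:
  [ Q   A^T ] [ x     ]   [-c ]
  [ A    0  ] [ lambda ] = [ b ]

Solving the linear system:
  x*      = (-1.0027, 0.4933, 1.9973)
  lambda* = (-8.126, 7.9169)
  f(x*)   = 7.1247

x* = (-1.0027, 0.4933, 1.9973), lambda* = (-8.126, 7.9169)


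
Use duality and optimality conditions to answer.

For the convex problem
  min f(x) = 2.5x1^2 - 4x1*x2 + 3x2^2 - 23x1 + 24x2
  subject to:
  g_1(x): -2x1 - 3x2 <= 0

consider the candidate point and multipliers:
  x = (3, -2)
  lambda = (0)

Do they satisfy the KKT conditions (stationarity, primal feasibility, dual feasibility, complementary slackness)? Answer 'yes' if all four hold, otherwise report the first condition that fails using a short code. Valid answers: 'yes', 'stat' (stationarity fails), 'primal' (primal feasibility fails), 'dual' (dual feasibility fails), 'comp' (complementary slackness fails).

Gradient of f: grad f(x) = Q x + c = (0, 0)
Constraint values g_i(x) = a_i^T x - b_i:
  g_1((3, -2)) = 0
Stationarity residual: grad f(x) + sum_i lambda_i a_i = (0, 0)
  -> stationarity OK
Primal feasibility (all g_i <= 0): OK
Dual feasibility (all lambda_i >= 0): OK
Complementary slackness (lambda_i * g_i(x) = 0 for all i): OK

Verdict: yes, KKT holds.

yes


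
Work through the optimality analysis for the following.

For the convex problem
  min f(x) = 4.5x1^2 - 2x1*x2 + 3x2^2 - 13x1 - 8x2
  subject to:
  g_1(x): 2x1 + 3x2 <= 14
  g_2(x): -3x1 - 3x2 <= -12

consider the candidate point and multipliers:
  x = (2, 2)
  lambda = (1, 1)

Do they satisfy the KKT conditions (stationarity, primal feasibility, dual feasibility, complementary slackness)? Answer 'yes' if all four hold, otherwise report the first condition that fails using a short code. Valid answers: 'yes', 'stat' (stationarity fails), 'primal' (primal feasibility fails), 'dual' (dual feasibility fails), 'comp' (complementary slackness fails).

Gradient of f: grad f(x) = Q x + c = (1, 0)
Constraint values g_i(x) = a_i^T x - b_i:
  g_1((2, 2)) = -4
  g_2((2, 2)) = 0
Stationarity residual: grad f(x) + sum_i lambda_i a_i = (0, 0)
  -> stationarity OK
Primal feasibility (all g_i <= 0): OK
Dual feasibility (all lambda_i >= 0): OK
Complementary slackness (lambda_i * g_i(x) = 0 for all i): FAILS

Verdict: the first failing condition is complementary_slackness -> comp.

comp


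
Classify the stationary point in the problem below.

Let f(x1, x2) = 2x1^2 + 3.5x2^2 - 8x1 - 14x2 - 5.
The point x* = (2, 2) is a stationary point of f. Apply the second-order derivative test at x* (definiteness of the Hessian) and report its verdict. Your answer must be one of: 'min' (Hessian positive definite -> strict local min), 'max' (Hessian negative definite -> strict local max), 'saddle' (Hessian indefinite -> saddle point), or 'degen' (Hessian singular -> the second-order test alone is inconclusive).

Compute the Hessian H = grad^2 f:
  H = [[4, 0], [0, 7]]
Verify stationarity: grad f(x*) = H x* + g = (0, 0).
Eigenvalues of H: 4, 7.
Both eigenvalues > 0, so H is positive definite -> x* is a strict local min.

min


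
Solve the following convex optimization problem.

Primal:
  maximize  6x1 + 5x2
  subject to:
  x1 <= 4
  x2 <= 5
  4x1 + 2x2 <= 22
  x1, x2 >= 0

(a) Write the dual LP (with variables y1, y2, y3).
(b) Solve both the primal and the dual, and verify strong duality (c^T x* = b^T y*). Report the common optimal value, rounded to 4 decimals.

The standard primal-dual pair for 'max c^T x s.t. A x <= b, x >= 0' is:
  Dual:  min b^T y  s.t.  A^T y >= c,  y >= 0.

So the dual LP is:
  minimize  4y1 + 5y2 + 22y3
  subject to:
    y1 + 4y3 >= 6
    y2 + 2y3 >= 5
    y1, y2, y3 >= 0

Solving the primal: x* = (3, 5).
  primal value c^T x* = 43.
Solving the dual: y* = (0, 2, 1.5).
  dual value b^T y* = 43.
Strong duality: c^T x* = b^T y*. Confirmed.

43
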